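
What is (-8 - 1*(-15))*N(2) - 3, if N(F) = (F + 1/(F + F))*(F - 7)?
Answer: -327/4 ≈ -81.750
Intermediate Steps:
N(F) = (-7 + F)*(F + 1/(2*F)) (N(F) = (F + 1/(2*F))*(-7 + F) = (-7 + F)*(F + 1/(2*F)))
(-8 - 1*(-15))*N(2) - 3 = (-8 - 1*(-15))*(½ + 2² - 7*2 - 7/2/2) - 3 = (-8 + 15)*(½ + 4 - 14 - 7/2*½) - 3 = 7*(½ + 4 - 14 - 7/4) - 3 = 7*(-45/4) - 3 = -315/4 - 3 = -327/4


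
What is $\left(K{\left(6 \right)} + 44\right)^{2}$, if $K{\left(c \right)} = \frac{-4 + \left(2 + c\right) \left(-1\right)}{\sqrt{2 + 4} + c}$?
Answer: $\frac{43288}{25} + \frac{832 \sqrt{6}}{25} \approx 1813.0$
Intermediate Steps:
$K{\left(c \right)} = \frac{-6 - c}{c + \sqrt{6}}$ ($K{\left(c \right)} = \frac{-4 - \left(2 + c\right)}{\sqrt{6} + c} = \frac{-6 - c}{c + \sqrt{6}}$)
$\left(K{\left(6 \right)} + 44\right)^{2} = \left(\frac{-6 - 6}{6 + \sqrt{6}} + 44\right)^{2} = \left(\frac{1}{6 + \sqrt{6}} \left(-12\right) + 44\right)^{2} = \left(- \frac{12}{6 + \sqrt{6}} + 44\right)^{2} = \left(44 - \frac{12}{6 + \sqrt{6}}\right)^{2}$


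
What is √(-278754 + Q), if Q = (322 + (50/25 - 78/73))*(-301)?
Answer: 12*I*√13912997/73 ≈ 613.15*I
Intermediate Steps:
Q = -7095774/73 (Q = (322 + (50*(1/25) - 78*1/73))*(-301) = (322 + (2 - 78/73))*(-301) = (322 + 68/73)*(-301) = (23574/73)*(-301) = -7095774/73 ≈ -97202.)
√(-278754 + Q) = √(-278754 - 7095774/73) = √(-27444816/73) = 12*I*√13912997/73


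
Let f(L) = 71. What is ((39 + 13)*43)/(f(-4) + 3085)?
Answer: 559/789 ≈ 0.70849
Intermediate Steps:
((39 + 13)*43)/(f(-4) + 3085) = ((39 + 13)*43)/(71 + 3085) = (52*43)/3156 = 2236*(1/3156) = 559/789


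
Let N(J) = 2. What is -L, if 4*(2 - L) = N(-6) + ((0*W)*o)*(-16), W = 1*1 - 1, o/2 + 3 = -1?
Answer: -3/2 ≈ -1.5000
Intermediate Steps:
o = -8 (o = -6 + 2*(-1) = -6 - 2 = -8)
W = 0 (W = 1 - 1 = 0)
L = 3/2 (L = 2 - (2 + ((0*0)*(-8))*(-16))/4 = 2 - (2 + (0*(-8))*(-16))/4 = 2 - (2 + 0*(-16))/4 = 2 - (2 + 0)/4 = 2 - ¼*2 = 2 - ½ = 3/2 ≈ 1.5000)
-L = -1*3/2 = -3/2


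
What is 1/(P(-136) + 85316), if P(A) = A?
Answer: 1/85180 ≈ 1.1740e-5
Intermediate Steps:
1/(P(-136) + 85316) = 1/(-136 + 85316) = 1/85180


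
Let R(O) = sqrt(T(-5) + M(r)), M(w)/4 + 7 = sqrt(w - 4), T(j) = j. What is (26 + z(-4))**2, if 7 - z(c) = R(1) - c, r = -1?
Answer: (29 - sqrt(-33 + 4*I*sqrt(5)))**2 ≈ 763.25 - 327.23*I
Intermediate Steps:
M(w) = -28 + 4*sqrt(-4 + w) (M(w) = -28 + 4*sqrt(w - 4) = -28 + 4*sqrt(-4 + w))
R(O) = sqrt(-33 + 4*I*sqrt(5)) (R(O) = sqrt(-5 + (-28 + 4*sqrt(-4 - 1))) = sqrt(-5 + (-28 + 4*sqrt(-5))) = sqrt(-5 + (-28 + 4*(I*sqrt(5)))) = sqrt(-5 + (-28 + 4*I*sqrt(5))) = sqrt(-33 + 4*I*sqrt(5)))
z(c) = 7 + c - sqrt(-33 + 4*I*sqrt(5)) (z(c) = 7 - (sqrt(-33 + 4*I*sqrt(5)) - c) = 7 + (c - sqrt(-33 + 4*I*sqrt(5))) = 7 + c - sqrt(-33 + 4*I*sqrt(5)))
(26 + z(-4))**2 = (26 + (7 - 4 - sqrt(-33 + 4*I*sqrt(5))))**2 = (26 + (3 - sqrt(-33 + 4*I*sqrt(5))))**2 = (29 - sqrt(-33 + 4*I*sqrt(5)))**2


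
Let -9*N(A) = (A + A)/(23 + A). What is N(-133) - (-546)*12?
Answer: 3243107/495 ≈ 6551.7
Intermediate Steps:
N(A) = -2*A/(9*(23 + A)) (N(A) = -(A + A)/(9*(23 + A)) = -2*A/(9*(23 + A)))
N(-133) - (-546)*12 = -2*(-133)/(207 + 9*(-133)) - (-546)*12 = -2*(-133)/(207 - 1197) - 1*(-6552) = -2*(-133)/(-990) + 6552 = -2*(-133)*(-1/990) + 6552 = -133/495 + 6552 = 3243107/495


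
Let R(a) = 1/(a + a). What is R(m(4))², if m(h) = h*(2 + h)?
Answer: 1/2304 ≈ 0.00043403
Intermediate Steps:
R(a) = 1/(2*a)
R(m(4))² = (1/(2*((4*(2 + 4)))))² = (1/(2*((4*6))))² = ((½)/24)² = ((½)*(1/24))² = (1/48)² = 1/2304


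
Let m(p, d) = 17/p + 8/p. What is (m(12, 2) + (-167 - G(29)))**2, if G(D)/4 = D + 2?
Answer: 12020089/144 ≈ 83473.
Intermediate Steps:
G(D) = 8 + 4*D (G(D) = 4*(D + 2) = 4*(2 + D) = 8 + 4*D)
m(p, d) = 25/p
(m(12, 2) + (-167 - G(29)))**2 = (25/12 + (-167 - (8 + 4*29)))**2 = (25*(1/12) + (-167 - (8 + 116)))**2 = (25/12 + (-167 - 1*124))**2 = (25/12 + (-167 - 124))**2 = (25/12 - 291)**2 = (-3467/12)**2 = 12020089/144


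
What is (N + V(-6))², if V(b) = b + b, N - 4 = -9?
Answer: 289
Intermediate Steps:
N = -5 (N = 4 - 9 = -5)
V(b) = 2*b
(N + V(-6))² = (-5 + 2*(-6))² = (-5 - 12)² = (-17)² = 289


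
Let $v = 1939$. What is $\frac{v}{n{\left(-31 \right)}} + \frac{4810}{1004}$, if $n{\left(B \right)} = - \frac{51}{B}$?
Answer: $\frac{30297373}{25602} \approx 1183.4$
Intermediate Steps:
$\frac{v}{n{\left(-31 \right)}} + \frac{4810}{1004} = \frac{1939}{\left(-51\right) \frac{1}{-31}} + \frac{4810}{1004} = \frac{1939}{\left(-51\right) \left(- \frac{1}{31}\right)} + 4810 \cdot \frac{1}{1004} = \frac{1939}{\frac{51}{31}} + \frac{2405}{502} = 1939 \cdot \frac{31}{51} + \frac{2405}{502} = \frac{60109}{51} + \frac{2405}{502} = \frac{30297373}{25602}$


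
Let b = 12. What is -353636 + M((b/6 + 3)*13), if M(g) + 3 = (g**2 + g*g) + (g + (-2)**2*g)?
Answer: -344864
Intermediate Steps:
M(g) = -3 + 2*g**2 + 5*g (M(g) = -3 + ((g**2 + g*g) + (g + (-2)**2*g)) = -3 + ((g**2 + g**2) + (g + 4*g)) = -3 + (2*g**2 + 5*g) = -3 + 2*g**2 + 5*g)
-353636 + M((b/6 + 3)*13) = -353636 + (-3 + 2*((12/6 + 3)*13)**2 + 5*((12/6 + 3)*13)) = -353636 + (-3 + 2*((12*(1/6) + 3)*13)**2 + 5*((12*(1/6) + 3)*13)) = -353636 + (-3 + 2*((2 + 3)*13)**2 + 5*((2 + 3)*13)) = -353636 + (-3 + 2*(5*13)**2 + 5*(5*13)) = -353636 + (-3 + 2*65**2 + 5*65) = -353636 + (-3 + 2*4225 + 325) = -353636 + (-3 + 8450 + 325) = -353636 + 8772 = -344864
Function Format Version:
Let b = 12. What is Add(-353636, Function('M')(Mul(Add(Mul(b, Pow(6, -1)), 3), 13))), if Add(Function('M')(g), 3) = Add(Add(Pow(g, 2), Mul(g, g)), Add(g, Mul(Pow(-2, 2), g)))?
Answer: -344864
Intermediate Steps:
Function('M')(g) = Add(-3, Mul(2, Pow(g, 2)), Mul(5, g)) (Function('M')(g) = Add(-3, Add(Add(Pow(g, 2), Mul(g, g)), Add(g, Mul(Pow(-2, 2), g)))) = Add(-3, Add(Add(Pow(g, 2), Pow(g, 2)), Add(g, Mul(4, g)))) = Add(-3, Add(Mul(2, Pow(g, 2)), Mul(5, g))) = Add(-3, Mul(2, Pow(g, 2)), Mul(5, g)))
Add(-353636, Function('M')(Mul(Add(Mul(b, Pow(6, -1)), 3), 13))) = Add(-353636, Add(-3, Mul(2, Pow(Mul(Add(Mul(12, Pow(6, -1)), 3), 13), 2)), Mul(5, Mul(Add(Mul(12, Pow(6, -1)), 3), 13)))) = Add(-353636, Add(-3, Mul(2, Pow(Mul(Add(Mul(12, Rational(1, 6)), 3), 13), 2)), Mul(5, Mul(Add(Mul(12, Rational(1, 6)), 3), 13)))) = Add(-353636, Add(-3, Mul(2, Pow(Mul(Add(2, 3), 13), 2)), Mul(5, Mul(Add(2, 3), 13)))) = Add(-353636, Add(-3, Mul(2, Pow(Mul(5, 13), 2)), Mul(5, Mul(5, 13)))) = Add(-353636, Add(-3, Mul(2, Pow(65, 2)), Mul(5, 65))) = Add(-353636, Add(-3, Mul(2, 4225), 325)) = Add(-353636, Add(-3, 8450, 325)) = Add(-353636, 8772) = -344864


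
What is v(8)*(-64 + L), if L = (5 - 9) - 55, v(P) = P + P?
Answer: -1968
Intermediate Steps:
v(P) = 2*P
L = -59 (L = -4 - 55 = -59)
v(8)*(-64 + L) = (2*8)*(-64 - 59) = 16*(-123) = -1968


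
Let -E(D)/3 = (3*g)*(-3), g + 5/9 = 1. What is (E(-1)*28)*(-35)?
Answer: -11760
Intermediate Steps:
g = 4/9 (g = -5/9 + 1 = 4/9 ≈ 0.44444)
E(D) = 12 (E(D) = -3*3*(4/9)*(-3) = -4*(-3) = -3*(-4) = 12)
(E(-1)*28)*(-35) = (12*28)*(-35) = 336*(-35) = -11760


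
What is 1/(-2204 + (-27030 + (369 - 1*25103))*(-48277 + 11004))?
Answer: 1/1929397368 ≈ 5.1830e-10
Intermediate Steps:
1/(-2204 + (-27030 + (369 - 1*25103))*(-48277 + 11004)) = 1/(-2204 + (-27030 + (369 - 25103))*(-37273)) = 1/(-2204 + (-27030 - 24734)*(-37273)) = 1/(-2204 - 51764*(-37273)) = 1/(-2204 + 1929399572) = 1/1929397368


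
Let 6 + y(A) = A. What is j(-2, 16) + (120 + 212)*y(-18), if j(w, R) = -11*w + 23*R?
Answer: -7578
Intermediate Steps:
y(A) = -6 + A
j(-2, 16) + (120 + 212)*y(-18) = (-11*(-2) + 23*16) + (120 + 212)*(-6 - 18) = (22 + 368) + 332*(-24) = 390 - 7968 = -7578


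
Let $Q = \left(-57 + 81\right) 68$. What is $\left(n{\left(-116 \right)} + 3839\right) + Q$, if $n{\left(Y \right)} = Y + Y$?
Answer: $5239$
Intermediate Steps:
$n{\left(Y \right)} = 2 Y$
$Q = 1632$ ($Q = 24 \cdot 68 = 1632$)
$\left(n{\left(-116 \right)} + 3839\right) + Q = \left(2 \left(-116\right) + 3839\right) + 1632 = \left(-232 + 3839\right) + 1632 = 3607 + 1632 = 5239$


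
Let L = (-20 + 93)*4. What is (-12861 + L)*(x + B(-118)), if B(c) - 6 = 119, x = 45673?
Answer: -575635062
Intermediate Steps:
B(c) = 125 (B(c) = 6 + 119 = 125)
L = 292 (L = 73*4 = 292)
(-12861 + L)*(x + B(-118)) = (-12861 + 292)*(45673 + 125) = -12569*45798 = -575635062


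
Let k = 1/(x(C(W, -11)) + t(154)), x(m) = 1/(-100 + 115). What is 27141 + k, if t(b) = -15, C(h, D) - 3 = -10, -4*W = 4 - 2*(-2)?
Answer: 6079569/224 ≈ 27141.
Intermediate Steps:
W = -2 (W = -(4 - 2*(-2))/4 = -(4 + 4)/4 = -¼*8 = -2)
C(h, D) = -7 (C(h, D) = 3 - 10 = -7)
x(m) = 1/15
k = -15/224 (k = 1/(1/15 - 15) = 1/(-224/15) = -15/224 ≈ -0.066964)
27141 + k = 27141 - 15/224 = 6079569/224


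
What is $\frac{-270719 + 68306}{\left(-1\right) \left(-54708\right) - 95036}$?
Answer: $\frac{202413}{40328} \approx 5.0192$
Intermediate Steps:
$\frac{-270719 + 68306}{\left(-1\right) \left(-54708\right) - 95036} = - \frac{202413}{54708 - 95036} = - \frac{202413}{-40328} = \left(-202413\right) \left(- \frac{1}{40328}\right) = \frac{202413}{40328}$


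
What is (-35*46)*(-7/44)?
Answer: 5635/22 ≈ 256.14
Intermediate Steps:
(-35*46)*(-7/44) = -(-11270)/44 = -1610*(-7/44) = 5635/22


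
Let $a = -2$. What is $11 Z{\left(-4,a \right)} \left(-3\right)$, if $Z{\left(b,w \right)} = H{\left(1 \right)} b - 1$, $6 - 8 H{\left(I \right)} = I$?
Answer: $\frac{231}{2} \approx 115.5$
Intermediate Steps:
$H{\left(I \right)} = \frac{3}{4} - \frac{I}{8}$
$Z{\left(b,w \right)} = -1 + \frac{5 b}{8}$ ($Z{\left(b,w \right)} = \left(\frac{3}{4} - \frac{1}{8}\right) b - 1 = \frac{5 b}{8} - 1 = -1 + \frac{5 b}{8}$)
$11 Z{\left(-4,a \right)} \left(-3\right) = 11 \left(-1 + \frac{5}{8} \left(-4\right)\right) \left(-3\right) = 11 \left(-1 - \frac{5}{2}\right) \left(-3\right) = 11 \left(- \frac{7}{2}\right) \left(-3\right) = \left(- \frac{77}{2}\right) \left(-3\right) = \frac{231}{2}$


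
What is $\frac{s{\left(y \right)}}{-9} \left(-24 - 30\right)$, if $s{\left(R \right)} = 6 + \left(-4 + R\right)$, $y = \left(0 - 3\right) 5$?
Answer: $-78$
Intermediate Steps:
$y = -15$ ($y = \left(-3\right) 5 = -15$)
$s{\left(R \right)} = 2 + R$
$\frac{s{\left(y \right)}}{-9} \left(-24 - 30\right) = \frac{2 - 15}{-9} \left(-24 - 30\right) = \left(-13\right) \left(- \frac{1}{9}\right) \left(-24 - 30\right) = \frac{13}{9} \left(-54\right) = -78$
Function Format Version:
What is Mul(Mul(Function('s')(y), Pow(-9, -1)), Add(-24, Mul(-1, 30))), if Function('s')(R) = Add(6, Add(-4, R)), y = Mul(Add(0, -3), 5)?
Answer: -78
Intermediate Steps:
y = -15 (y = Mul(-3, 5) = -15)
Function('s')(R) = Add(2, R)
Mul(Mul(Function('s')(y), Pow(-9, -1)), Add(-24, Mul(-1, 30))) = Mul(Mul(Add(2, -15), Pow(-9, -1)), Add(-24, Mul(-1, 30))) = Mul(Mul(-13, Rational(-1, 9)), Add(-24, -30)) = Mul(Rational(13, 9), -54) = -78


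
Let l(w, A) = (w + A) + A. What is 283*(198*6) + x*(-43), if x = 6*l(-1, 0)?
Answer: 336462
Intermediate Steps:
l(w, A) = w + 2*A (l(w, A) = (A + w) + A = w + 2*A)
x = -6 (x = 6*(-1 + 2*0) = 6*(-1 + 0) = 6*(-1) = -6)
283*(198*6) + x*(-43) = 283*(198*6) - 6*(-43) = 283*1188 + 258 = 336204 + 258 = 336462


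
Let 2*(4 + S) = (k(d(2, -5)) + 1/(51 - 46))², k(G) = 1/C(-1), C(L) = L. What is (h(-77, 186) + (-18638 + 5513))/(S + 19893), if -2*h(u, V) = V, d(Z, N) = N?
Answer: -330450/497233 ≈ -0.66458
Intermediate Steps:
k(G) = -1 (k(G) = 1/(-1) = -1)
h(u, V) = -V/2
S = -92/25 (S = -4 + (-1 + 1/(51 - 46))²/2 = -4 + (-1 + 1/5)²/2 = -4 + (-1 + ⅕)²/2 = -4 + (-⅘)²/2 = -4 + (½)*(16/25) = -4 + 8/25 = -92/25 ≈ -3.6800)
(h(-77, 186) + (-18638 + 5513))/(S + 19893) = (-½*186 + (-18638 + 5513))/(-92/25 + 19893) = (-93 - 13125)/(497233/25) = -13218*25/497233 = -330450/497233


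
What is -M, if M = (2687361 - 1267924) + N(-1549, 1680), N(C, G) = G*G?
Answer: -4241837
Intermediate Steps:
N(C, G) = G**2
M = 4241837 (M = (2687361 - 1267924) + 1680**2 = 1419437 + 2822400 = 4241837)
-M = -1*4241837 = -4241837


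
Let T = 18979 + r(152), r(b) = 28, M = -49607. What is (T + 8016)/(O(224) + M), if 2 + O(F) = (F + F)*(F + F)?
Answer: 27023/151095 ≈ 0.17885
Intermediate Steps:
O(F) = -2 + 4*F**2 (O(F) = -2 + (F + F)*(F + F) = -2 + (2*F)*(2*F) = -2 + 4*F**2)
T = 19007 (T = 18979 + 28 = 19007)
(T + 8016)/(O(224) + M) = (19007 + 8016)/((-2 + 4*224**2) - 49607) = 27023/((-2 + 4*50176) - 49607) = 27023/((-2 + 200704) - 49607) = 27023/(200702 - 49607) = 27023/151095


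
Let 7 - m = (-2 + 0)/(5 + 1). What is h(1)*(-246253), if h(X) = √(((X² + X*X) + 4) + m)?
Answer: -492506*√30/3 ≈ -8.9919e+5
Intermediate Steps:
m = 22/3 (m = 7 - (-2 + 0)/(5 + 1) = 7 - (-2)/6 = 7 - 1*(-⅓) = 7 + ⅓ = 22/3 ≈ 7.3333)
h(X) = √(34/3 + 2*X²) (h(X) = √(((X² + X*X) + 4) + 22/3) = √(((X² + X²) + 4) + 22/3) = √((2*X² + 4) + 22/3) = √((4 + 2*X²) + 22/3) = √(34/3 + 2*X²))
h(1)*(-246253) = (√(102 + 18*1²)/3)*(-246253) = (√(102 + 18*1)/3)*(-246253) = (√(102 + 18)/3)*(-246253) = (√120/3)*(-246253) = ((2*√30)/3)*(-246253) = (2*√30/3)*(-246253) = -492506*√30/3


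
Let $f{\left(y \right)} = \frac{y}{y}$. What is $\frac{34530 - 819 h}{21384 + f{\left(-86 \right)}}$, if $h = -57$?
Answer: $\frac{81213}{21385} \approx 3.7977$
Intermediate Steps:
$f{\left(y \right)} = 1$
$\frac{34530 - 819 h}{21384 + f{\left(-86 \right)}} = \frac{34530 - -46683}{21384 + 1} = \frac{34530 + 46683}{21385} = 81213 \cdot \frac{1}{21385} = \frac{81213}{21385}$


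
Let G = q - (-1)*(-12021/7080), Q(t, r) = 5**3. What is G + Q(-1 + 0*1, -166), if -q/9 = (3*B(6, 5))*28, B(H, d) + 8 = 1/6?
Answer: 14266913/2360 ≈ 6045.3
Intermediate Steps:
B(H, d) = -47/6 (B(H, d) = -8 + 1/6 = -47/6)
q = 5922 (q = -9*3*(-47/6)*28 = -(-423)*28/2 = -9*(-658) = 5922)
Q(t, r) = 125
G = 13971913/2360 (G = 5922 - (-1)*(-12021/7080) = 5922 - (-1)*(-12021*1/7080) = 5922 - (-1)*(-4007)/2360 = 5922 - 1*4007/2360 = 5922 - 4007/2360 = 13971913/2360 ≈ 5920.3)
G + Q(-1 + 0*1, -166) = 13971913/2360 + 125 = 14266913/2360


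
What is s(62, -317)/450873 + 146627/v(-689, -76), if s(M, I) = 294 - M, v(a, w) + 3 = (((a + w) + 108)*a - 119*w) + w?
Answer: 66217255387/208140109974 ≈ 0.31814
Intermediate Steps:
v(a, w) = -3 - 118*w + a*(108 + a + w) (v(a, w) = -3 + ((((a + w) + 108)*a - 119*w) + w) = -3 + (((108 + a + w)*a - 119*w) + w) = -3 + ((a*(108 + a + w) - 119*w) + w) = -3 + ((-119*w + a*(108 + a + w)) + w) = -3 + (-118*w + a*(108 + a + w)) = -3 - 118*w + a*(108 + a + w))
s(62, -317)/450873 + 146627/v(-689, -76) = (294 - 1*62)/450873 + 146627/(-3 + (-689)**2 - 118*(-76) + 108*(-689) - 689*(-76)) = (294 - 62)*(1/450873) + 146627/(-3 + 474721 + 8968 - 74412 + 52364) = 232*(1/450873) + 146627/461638 = 232/450873 + 146627*(1/461638) = 232/450873 + 146627/461638 = 66217255387/208140109974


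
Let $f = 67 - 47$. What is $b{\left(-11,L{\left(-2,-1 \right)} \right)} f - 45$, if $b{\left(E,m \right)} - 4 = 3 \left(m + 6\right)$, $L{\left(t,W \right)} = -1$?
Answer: $335$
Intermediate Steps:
$f = 20$ ($f = 67 - 47 = 20$)
$b{\left(E,m \right)} = 22 + 3 m$ ($b{\left(E,m \right)} = 4 + 3 \left(m + 6\right) = 4 + 3 \left(6 + m\right) = 4 + \left(18 + 3 m\right) = 22 + 3 m$)
$b{\left(-11,L{\left(-2,-1 \right)} \right)} f - 45 = \left(22 + 3 \left(-1\right)\right) 20 - 45 = \left(22 - 3\right) 20 - 45 = 19 \cdot 20 - 45 = 380 - 45 = 335$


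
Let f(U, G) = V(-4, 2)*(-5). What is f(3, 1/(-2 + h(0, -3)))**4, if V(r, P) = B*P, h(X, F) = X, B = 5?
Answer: 6250000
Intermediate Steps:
V(r, P) = 5*P
f(U, G) = -50 (f(U, G) = (5*2)*(-5) = 10*(-5) = -50)
f(3, 1/(-2 + h(0, -3)))**4 = (-50)**4 = 6250000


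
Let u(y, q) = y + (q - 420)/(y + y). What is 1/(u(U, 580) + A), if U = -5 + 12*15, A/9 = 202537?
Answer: 35/63805296 ≈ 5.4854e-7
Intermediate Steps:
A = 1822833 (A = 9*202537 = 1822833)
U = 175 (U = -5 + 180 = 175)
u(y, q) = y + (-420 + q)/(2*y) (u(y, q) = y + (-420 + q)/((2*y)) = y + (-420 + q)*(1/(2*y)) = y + (-420 + q)/(2*y))
1/(u(U, 580) + A) = 1/((-210 + 175² + (½)*580)/175 + 1822833) = 1/((-210 + 30625 + 290)/175 + 1822833) = 1/((1/175)*30705 + 1822833) = 1/(6141/35 + 1822833) = 1/(63805296/35) = 35/63805296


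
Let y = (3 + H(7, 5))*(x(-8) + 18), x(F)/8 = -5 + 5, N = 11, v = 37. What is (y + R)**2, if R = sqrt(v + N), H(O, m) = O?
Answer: 32448 + 1440*sqrt(3) ≈ 34942.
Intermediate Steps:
x(F) = 0 (x(F) = 8*(-5 + 5) = 8*0 = 0)
R = 4*sqrt(3) (R = sqrt(37 + 11) = sqrt(48) = 4*sqrt(3) ≈ 6.9282)
y = 180 (y = (3 + 7)*(0 + 18) = 10*18 = 180)
(y + R)**2 = (180 + 4*sqrt(3))**2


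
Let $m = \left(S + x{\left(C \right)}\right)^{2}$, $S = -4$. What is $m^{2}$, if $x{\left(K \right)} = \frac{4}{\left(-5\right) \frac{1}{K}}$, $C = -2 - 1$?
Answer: $\frac{4096}{625} \approx 6.5536$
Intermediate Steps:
$C = -3$
$x{\left(K \right)} = - \frac{4 K}{5}$ ($x{\left(K \right)} = 4 \left(- \frac{K}{5}\right) = - \frac{4 K}{5}$)
$m = \frac{64}{25}$ ($m = \left(-4 - - \frac{12}{5}\right)^{2} = \left(-4 + \frac{12}{5}\right)^{2} = \left(- \frac{8}{5}\right)^{2} = \frac{64}{25} \approx 2.56$)
$m^{2} = \left(\frac{64}{25}\right)^{2} = \frac{4096}{625}$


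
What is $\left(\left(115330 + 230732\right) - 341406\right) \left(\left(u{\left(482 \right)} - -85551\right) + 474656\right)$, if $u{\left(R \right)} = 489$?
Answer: $2610600576$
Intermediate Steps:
$\left(\left(115330 + 230732\right) - 341406\right) \left(\left(u{\left(482 \right)} - -85551\right) + 474656\right) = \left(\left(115330 + 230732\right) - 341406\right) \left(\left(489 - -85551\right) + 474656\right) = \left(346062 - 341406\right) \left(\left(489 + 85551\right) + 474656\right) = 4656 \left(86040 + 474656\right) = 4656 \cdot 560696 = 2610600576$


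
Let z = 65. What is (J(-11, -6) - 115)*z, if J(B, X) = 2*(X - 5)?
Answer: -8905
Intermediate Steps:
J(B, X) = -10 + 2*X (J(B, X) = 2*(-5 + X) = -10 + 2*X)
(J(-11, -6) - 115)*z = ((-10 + 2*(-6)) - 115)*65 = ((-10 - 12) - 115)*65 = (-22 - 115)*65 = -137*65 = -8905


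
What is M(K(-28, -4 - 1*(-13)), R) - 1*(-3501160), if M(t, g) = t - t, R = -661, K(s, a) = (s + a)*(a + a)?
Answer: 3501160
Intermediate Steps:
K(s, a) = 2*a*(a + s) (K(s, a) = (a + s)*(2*a) = 2*a*(a + s))
M(t, g) = 0
M(K(-28, -4 - 1*(-13)), R) - 1*(-3501160) = 0 - 1*(-3501160) = 0 + 3501160 = 3501160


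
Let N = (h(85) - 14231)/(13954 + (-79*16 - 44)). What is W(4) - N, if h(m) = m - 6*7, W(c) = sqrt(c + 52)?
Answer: 7094/6323 + 2*sqrt(14) ≈ 8.6053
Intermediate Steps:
W(c) = sqrt(52 + c)
h(m) = -42 + m (h(m) = m - 42 = -42 + m)
N = -7094/6323 (N = ((-42 + 85) - 14231)/(13954 + (-79*16 - 44)) = (43 - 14231)/(13954 + (-1264 - 44)) = -14188/(13954 - 1308) = -14188/12646 = -14188*1/12646 = -7094/6323 ≈ -1.1219)
W(4) - N = sqrt(52 + 4) - 1*(-7094/6323) = sqrt(56) + 7094/6323 = 2*sqrt(14) + 7094/6323 = 7094/6323 + 2*sqrt(14)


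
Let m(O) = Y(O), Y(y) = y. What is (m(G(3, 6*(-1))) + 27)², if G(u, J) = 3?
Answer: 900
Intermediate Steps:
m(O) = O
(m(G(3, 6*(-1))) + 27)² = (3 + 27)² = 30² = 900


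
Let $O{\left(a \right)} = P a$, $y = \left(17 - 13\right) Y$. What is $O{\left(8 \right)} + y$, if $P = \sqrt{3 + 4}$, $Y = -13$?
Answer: $-52 + 8 \sqrt{7} \approx -30.834$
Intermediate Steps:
$P = \sqrt{7} \approx 2.6458$
$y = -52$ ($y = \left(17 - 13\right) \left(-13\right) = 4 \left(-13\right) = -52$)
$O{\left(a \right)} = a \sqrt{7}$ ($O{\left(a \right)} = \sqrt{7} a = a \sqrt{7}$)
$O{\left(8 \right)} + y = 8 \sqrt{7} - 52 = -52 + 8 \sqrt{7}$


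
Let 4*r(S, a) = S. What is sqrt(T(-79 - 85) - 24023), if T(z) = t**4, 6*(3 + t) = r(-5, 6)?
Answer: I*sqrt(7935101807)/576 ≈ 154.65*I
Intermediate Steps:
r(S, a) = S/4
t = -77/24 (t = -3 + ((1/4)*(-5))/6 = -3 + (1/6)*(-5/4) = -3 - 5/24 = -77/24 ≈ -3.2083)
T(z) = 35153041/331776 (T(z) = (-77/24)**4 = 35153041/331776)
sqrt(T(-79 - 85) - 24023) = sqrt(35153041/331776 - 24023) = sqrt(-7935101807/331776) = I*sqrt(7935101807)/576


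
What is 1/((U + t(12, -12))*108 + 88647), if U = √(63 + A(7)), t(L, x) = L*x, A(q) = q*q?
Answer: 24365/1780524219 - 48*√7/593508073 ≈ 1.3470e-5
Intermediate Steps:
A(q) = q²
U = 4*√7 (U = √(63 + 7²) = √(63 + 49) = √112 = 4*√7 ≈ 10.583)
1/((U + t(12, -12))*108 + 88647) = 1/((4*√7 + 12*(-12))*108 + 88647) = 1/((4*√7 - 144)*108 + 88647) = 1/((-144 + 4*√7)*108 + 88647) = 1/((-15552 + 432*√7) + 88647) = 1/(73095 + 432*√7)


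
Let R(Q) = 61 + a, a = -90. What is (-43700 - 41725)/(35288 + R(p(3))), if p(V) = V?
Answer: -28475/11753 ≈ -2.4228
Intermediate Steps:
R(Q) = -29 (R(Q) = 61 - 90 = -29)
(-43700 - 41725)/(35288 + R(p(3))) = (-43700 - 41725)/(35288 - 29) = -85425/35259 = -85425*1/35259 = -28475/11753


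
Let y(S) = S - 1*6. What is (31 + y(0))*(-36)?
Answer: -900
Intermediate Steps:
y(S) = -6 + S (y(S) = S - 6 = -6 + S)
(31 + y(0))*(-36) = (31 + (-6 + 0))*(-36) = (31 - 6)*(-36) = 25*(-36) = -900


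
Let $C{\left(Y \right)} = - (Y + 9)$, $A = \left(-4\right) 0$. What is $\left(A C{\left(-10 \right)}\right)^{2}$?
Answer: $0$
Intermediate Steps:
$A = 0$
$C{\left(Y \right)} = -9 - Y$ ($C{\left(Y \right)} = - (9 + Y) = -9 - Y$)
$\left(A C{\left(-10 \right)}\right)^{2} = \left(0 \left(-9 - -10\right)\right)^{2} = \left(0 \left(-9 + 10\right)\right)^{2} = \left(0 \cdot 1\right)^{2} = 0^{2} = 0$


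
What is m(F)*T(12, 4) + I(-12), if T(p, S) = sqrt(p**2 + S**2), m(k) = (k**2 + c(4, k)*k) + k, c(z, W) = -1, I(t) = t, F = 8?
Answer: -12 + 256*sqrt(10) ≈ 797.54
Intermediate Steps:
m(k) = k**2 (m(k) = (k**2 - k) + k = k**2)
T(p, S) = sqrt(S**2 + p**2)
m(F)*T(12, 4) + I(-12) = 8**2*sqrt(4**2 + 12**2) - 12 = 64*sqrt(16 + 144) - 12 = 64*sqrt(160) - 12 = 64*(4*sqrt(10)) - 12 = 256*sqrt(10) - 12 = -12 + 256*sqrt(10)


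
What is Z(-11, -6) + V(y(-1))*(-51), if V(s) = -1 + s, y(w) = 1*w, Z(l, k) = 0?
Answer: 102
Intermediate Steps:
y(w) = w
Z(-11, -6) + V(y(-1))*(-51) = 0 + (-1 - 1)*(-51) = 0 - 2*(-51) = 0 + 102 = 102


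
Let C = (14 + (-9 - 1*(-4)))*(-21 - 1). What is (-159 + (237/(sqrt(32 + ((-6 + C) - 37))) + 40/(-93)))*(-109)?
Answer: 1616143/93 + 25833*I*sqrt(209)/209 ≈ 17378.0 + 1786.9*I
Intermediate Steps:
C = -198 (C = (14 + (-9 + 4))*(-22) = (14 - 5)*(-22) = 9*(-22) = -198)
(-159 + (237/(sqrt(32 + ((-6 + C) - 37))) + 40/(-93)))*(-109) = (-159 + (237/(sqrt(32 + ((-6 - 198) - 37))) + 40/(-93)))*(-109) = (-159 + (237/(sqrt(32 + (-204 - 37))) + 40*(-1/93)))*(-109) = (-159 + (237/(sqrt(32 - 241)) - 40/93))*(-109) = (-159 + (237/(sqrt(-209)) - 40/93))*(-109) = (-159 + (237/((I*sqrt(209))) - 40/93))*(-109) = (-159 + (237*(-I*sqrt(209)/209) - 40/93))*(-109) = (-159 + (-237*I*sqrt(209)/209 - 40/93))*(-109) = (-159 + (-40/93 - 237*I*sqrt(209)/209))*(-109) = (-14827/93 - 237*I*sqrt(209)/209)*(-109) = 1616143/93 + 25833*I*sqrt(209)/209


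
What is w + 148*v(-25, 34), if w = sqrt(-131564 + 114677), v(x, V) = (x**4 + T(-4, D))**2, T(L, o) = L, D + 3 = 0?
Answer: 22582545314868 + I*sqrt(16887) ≈ 2.2583e+13 + 129.95*I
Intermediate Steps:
D = -3 (D = -3 + 0 = -3)
v(x, V) = (-4 + x**4)**2 (v(x, V) = (x**4 - 4)**2 = (-4 + x**4)**2)
w = I*sqrt(16887) (w = sqrt(-16887) = I*sqrt(16887) ≈ 129.95*I)
w + 148*v(-25, 34) = I*sqrt(16887) + 148*(-4 + (-25)**4)**2 = I*sqrt(16887) + 148*(-4 + 390625)**2 = I*sqrt(16887) + 148*390621**2 = I*sqrt(16887) + 148*152584765641 = I*sqrt(16887) + 22582545314868 = 22582545314868 + I*sqrt(16887)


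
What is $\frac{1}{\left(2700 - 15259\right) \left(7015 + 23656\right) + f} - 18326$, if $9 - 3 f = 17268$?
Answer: $- \frac{7059227282493}{385202842} \approx -18326.0$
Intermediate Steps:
$f = -5753$ ($f = 3 - 5756 = -5753$)
$\frac{1}{\left(2700 - 15259\right) \left(7015 + 23656\right) + f} - 18326 = \frac{1}{\left(2700 - 15259\right) \left(7015 + 23656\right) - 5753} - 18326 = \frac{1}{\left(-12559\right) 30671 - 5753} - 18326 = \frac{1}{-385197089 - 5753} - 18326 = \frac{1}{-385202842} - 18326 = - \frac{1}{385202842} - 18326 = - \frac{7059227282493}{385202842}$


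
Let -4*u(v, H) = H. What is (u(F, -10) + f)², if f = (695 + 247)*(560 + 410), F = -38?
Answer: 3339701425225/4 ≈ 8.3493e+11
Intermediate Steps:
u(v, H) = -H/4
f = 913740 (f = 942*970 = 913740)
(u(F, -10) + f)² = (-¼*(-10) + 913740)² = (5/2 + 913740)² = (1827485/2)² = 3339701425225/4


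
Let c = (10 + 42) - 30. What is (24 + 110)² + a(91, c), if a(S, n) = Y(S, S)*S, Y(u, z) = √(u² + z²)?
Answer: 17956 + 8281*√2 ≈ 29667.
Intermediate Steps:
c = 22 (c = 52 - 30 = 22)
a(S, n) = S*√2*√(S²) (a(S, n) = √(S² + S²)*S = √(2*S²)*S = (√2*√(S²))*S = S*√2*√(S²))
(24 + 110)² + a(91, c) = (24 + 110)² + 91*√2*√(91²) = 134² + 91*√2*√8281 = 17956 + 91*√2*91 = 17956 + 8281*√2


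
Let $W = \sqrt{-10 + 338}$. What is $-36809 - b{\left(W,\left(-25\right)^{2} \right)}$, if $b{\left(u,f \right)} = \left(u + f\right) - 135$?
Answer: $-37299 - 2 \sqrt{82} \approx -37317.0$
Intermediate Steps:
$W = 2 \sqrt{82}$ ($W = \sqrt{328} = 2 \sqrt{82} \approx 18.111$)
$b{\left(u,f \right)} = -135 + f + u$ ($b{\left(u,f \right)} = \left(f + u\right) - 135 = -135 + f + u$)
$-36809 - b{\left(W,\left(-25\right)^{2} \right)} = -36809 - \left(-135 + \left(-25\right)^{2} + 2 \sqrt{82}\right) = -36809 - \left(-135 + 625 + 2 \sqrt{82}\right) = -36809 - \left(490 + 2 \sqrt{82}\right) = -37299 - 2 \sqrt{82}$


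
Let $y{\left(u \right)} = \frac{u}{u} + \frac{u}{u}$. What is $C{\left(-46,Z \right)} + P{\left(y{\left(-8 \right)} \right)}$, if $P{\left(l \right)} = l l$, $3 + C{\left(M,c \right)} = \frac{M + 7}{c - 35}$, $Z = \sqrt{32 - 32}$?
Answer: $\frac{74}{35} \approx 2.1143$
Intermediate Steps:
$y{\left(u \right)} = 2$ ($y{\left(u \right)} = 1 + 1 = 2$)
$Z = 0$ ($Z = \sqrt{0} = 0$)
$C{\left(M,c \right)} = -3 + \frac{7 + M}{-35 + c}$ ($C{\left(M,c \right)} = -3 + \frac{M + 7}{c - 35} = -3 + \frac{7 + M}{-35 + c}$)
$P{\left(l \right)} = l^{2}$
$C{\left(-46,Z \right)} + P{\left(y{\left(-8 \right)} \right)} = \frac{112 - 46 - 0}{-35 + 0} + 2^{2} = \frac{112 - 46 + 0}{-35} + 4 = \left(- \frac{1}{35}\right) 66 + 4 = - \frac{66}{35} + 4 = \frac{74}{35}$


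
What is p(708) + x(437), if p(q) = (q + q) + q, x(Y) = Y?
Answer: 2561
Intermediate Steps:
p(q) = 3*q (p(q) = 2*q + q = 3*q)
p(708) + x(437) = 3*708 + 437 = 2124 + 437 = 2561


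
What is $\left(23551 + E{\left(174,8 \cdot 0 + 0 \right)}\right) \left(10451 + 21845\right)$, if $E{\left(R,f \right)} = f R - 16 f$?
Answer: $760603096$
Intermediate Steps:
$E{\left(R,f \right)} = - 16 f + R f$ ($E{\left(R,f \right)} = R f - 16 f = - 16 f + R f$)
$\left(23551 + E{\left(174,8 \cdot 0 + 0 \right)}\right) \left(10451 + 21845\right) = \left(23551 + \left(8 \cdot 0 + 0\right) \left(-16 + 174\right)\right) \left(10451 + 21845\right) = \left(23551 + \left(0 + 0\right) 158\right) 32296 = \left(23551 + 0 \cdot 158\right) 32296 = \left(23551 + 0\right) 32296 = 23551 \cdot 32296 = 760603096$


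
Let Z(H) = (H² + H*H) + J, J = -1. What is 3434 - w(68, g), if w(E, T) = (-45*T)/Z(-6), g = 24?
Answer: 244894/71 ≈ 3449.2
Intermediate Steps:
Z(H) = -1 + 2*H² (Z(H) = (H² + H*H) - 1 = (H² + H²) - 1 = 2*H² - 1 = -1 + 2*H²)
w(E, T) = -45*T/71 (w(E, T) = (-45*T)/(-1 + 2*(-6)²) = (-45*T)/(-1 + 2*36) = (-45*T)/(-1 + 72) = -45*T/71)
3434 - w(68, g) = 3434 - (-45)*24/71 = 3434 - 1*(-1080/71) = 3434 + 1080/71 = 244894/71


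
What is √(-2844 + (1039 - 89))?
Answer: I*√1894 ≈ 43.52*I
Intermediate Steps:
√(-2844 + (1039 - 89)) = √(-2844 + 950) = √(-1894) = I*√1894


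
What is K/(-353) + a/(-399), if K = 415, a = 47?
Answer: -182176/140847 ≈ -1.2934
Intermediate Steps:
K/(-353) + a/(-399) = 415/(-353) + 47/(-399) = 415*(-1/353) + 47*(-1/399) = -415/353 - 47/399 = -182176/140847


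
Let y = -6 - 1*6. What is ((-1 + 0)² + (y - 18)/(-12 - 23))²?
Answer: 169/49 ≈ 3.4490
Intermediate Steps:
y = -12 (y = -6 - 6 = -12)
((-1 + 0)² + (y - 18)/(-12 - 23))² = ((-1 + 0)² + (-12 - 18)/(-12 - 23))² = ((-1)² - 30/(-35))² = (1 - 30*(-1/35))² = (1 + 6/7)² = (13/7)² = 169/49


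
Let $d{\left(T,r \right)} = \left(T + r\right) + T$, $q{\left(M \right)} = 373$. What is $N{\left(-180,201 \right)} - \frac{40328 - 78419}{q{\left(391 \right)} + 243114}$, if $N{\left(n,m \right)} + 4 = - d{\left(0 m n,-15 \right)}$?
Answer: $\frac{2716448}{243487} \approx 11.156$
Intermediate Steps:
$d{\left(T,r \right)} = r + 2 T$
$N{\left(n,m \right)} = 11$ ($N{\left(n,m \right)} = -4 - \left(-15 + 2 \cdot 0 m n\right) = -4 - \left(-15 + 2 \cdot 0 n\right) = -4 - \left(-15 + 2 \cdot 0\right) = -4 - \left(-15 + 0\right) = -4 - -15 = -4 + 15 = 11$)
$N{\left(-180,201 \right)} - \frac{40328 - 78419}{q{\left(391 \right)} + 243114} = 11 - \frac{40328 - 78419}{373 + 243114} = 11 - - \frac{38091}{243487} = 11 + \frac{38091}{243487} = \frac{2716448}{243487}$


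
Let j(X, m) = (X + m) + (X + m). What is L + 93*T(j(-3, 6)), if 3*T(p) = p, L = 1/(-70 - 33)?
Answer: 19157/103 ≈ 185.99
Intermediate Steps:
j(X, m) = 2*X + 2*m
L = -1/103 (L = 1/(-103) = -1/103 ≈ -0.0097087)
T(p) = p/3
L + 93*T(j(-3, 6)) = -1/103 + 93*((2*(-3) + 2*6)/3) = -1/103 + 93*((-6 + 12)/3) = -1/103 + 93*((⅓)*6) = -1/103 + 93*2 = -1/103 + 186 = 19157/103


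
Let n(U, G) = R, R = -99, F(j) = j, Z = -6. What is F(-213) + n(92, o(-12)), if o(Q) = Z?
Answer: -312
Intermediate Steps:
o(Q) = -6
n(U, G) = -99
F(-213) + n(92, o(-12)) = -213 - 99 = -312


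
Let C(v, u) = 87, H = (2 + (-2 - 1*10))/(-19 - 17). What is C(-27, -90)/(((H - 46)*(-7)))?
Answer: 1566/5761 ≈ 0.27183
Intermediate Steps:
H = 5/18 (H = (2 + (-2 - 10))/(-36) = (2 - 12)*(-1/36) = -10*(-1/36) = 5/18 ≈ 0.27778)
C(-27, -90)/(((H - 46)*(-7))) = 87/(((5/18 - 46)*(-7))) = 87/((-823/18*(-7))) = 87/(5761/18) = 87*(18/5761) = 1566/5761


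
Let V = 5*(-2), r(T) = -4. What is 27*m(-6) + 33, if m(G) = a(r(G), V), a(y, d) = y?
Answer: -75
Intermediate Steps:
V = -10
m(G) = -4
27*m(-6) + 33 = 27*(-4) + 33 = -108 + 33 = -75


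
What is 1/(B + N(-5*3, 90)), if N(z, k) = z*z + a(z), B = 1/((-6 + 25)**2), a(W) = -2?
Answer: 361/80504 ≈ 0.0044843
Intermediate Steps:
B = 1/361 (B = 1/(19**2) = 1/361 ≈ 0.0027701)
N(z, k) = -2 + z**2 (N(z, k) = z*z - 2 = z**2 - 2 = -2 + z**2)
1/(B + N(-5*3, 90)) = 1/(1/361 + (-2 + (-5*3)**2)) = 1/(1/361 + (-2 + (-15)**2)) = 1/(1/361 + (-2 + 225)) = 1/(1/361 + 223) = 1/(80504/361) = 361/80504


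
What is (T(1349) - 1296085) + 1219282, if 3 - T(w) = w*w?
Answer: -1896601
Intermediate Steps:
T(w) = 3 - w² (T(w) = 3 - w*w = 3 - w²)
(T(1349) - 1296085) + 1219282 = ((3 - 1*1349²) - 1296085) + 1219282 = ((3 - 1*1819801) - 1296085) + 1219282 = ((3 - 1819801) - 1296085) + 1219282 = (-1819798 - 1296085) + 1219282 = -3115883 + 1219282 = -1896601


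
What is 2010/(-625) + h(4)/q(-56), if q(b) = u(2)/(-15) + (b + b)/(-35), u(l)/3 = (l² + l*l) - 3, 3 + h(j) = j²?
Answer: 3703/1375 ≈ 2.6931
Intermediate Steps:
h(j) = -3 + j²
u(l) = -9 + 6*l² (u(l) = 3*((l² + l*l) - 3) = 3*((l² + l²) - 3) = 3*(2*l² - 3) = 3*(-3 + 2*l²) = -9 + 6*l²)
q(b) = -1 - 2*b/35 (q(b) = (-9 + 6*2²)/(-15) + (b + b)/(-35) = (-9 + 6*4)*(-1/15) + (2*b)*(-1/35) = (-9 + 24)*(-1/15) - 2*b/35 = 15*(-1/15) - 2*b/35 = -1 - 2*b/35)
2010/(-625) + h(4)/q(-56) = 2010/(-625) + (-3 + 4²)/(-1 - 2/35*(-56)) = 2010*(-1/625) + (-3 + 16)/(-1 + 16/5) = -402/125 + 13/(11/5) = -402/125 + 13*(5/11) = -402/125 + 65/11 = 3703/1375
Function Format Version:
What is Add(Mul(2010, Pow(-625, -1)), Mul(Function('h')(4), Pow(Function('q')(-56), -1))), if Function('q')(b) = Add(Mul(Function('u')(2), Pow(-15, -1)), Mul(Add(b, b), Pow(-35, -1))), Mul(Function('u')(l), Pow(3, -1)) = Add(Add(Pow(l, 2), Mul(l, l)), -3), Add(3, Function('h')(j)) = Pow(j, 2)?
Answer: Rational(3703, 1375) ≈ 2.6931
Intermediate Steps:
Function('h')(j) = Add(-3, Pow(j, 2))
Function('u')(l) = Add(-9, Mul(6, Pow(l, 2))) (Function('u')(l) = Mul(3, Add(Add(Pow(l, 2), Mul(l, l)), -3)) = Mul(3, Add(Add(Pow(l, 2), Pow(l, 2)), -3)) = Mul(3, Add(Mul(2, Pow(l, 2)), -3)) = Mul(3, Add(-3, Mul(2, Pow(l, 2)))) = Add(-9, Mul(6, Pow(l, 2))))
Function('q')(b) = Add(-1, Mul(Rational(-2, 35), b)) (Function('q')(b) = Add(Mul(Add(-9, Mul(6, Pow(2, 2))), Pow(-15, -1)), Mul(Add(b, b), Pow(-35, -1))) = Add(Mul(Add(-9, Mul(6, 4)), Rational(-1, 15)), Mul(Mul(2, b), Rational(-1, 35))) = Add(Mul(Add(-9, 24), Rational(-1, 15)), Mul(Rational(-2, 35), b)) = Add(Mul(15, Rational(-1, 15)), Mul(Rational(-2, 35), b)) = Add(-1, Mul(Rational(-2, 35), b)))
Add(Mul(2010, Pow(-625, -1)), Mul(Function('h')(4), Pow(Function('q')(-56), -1))) = Add(Mul(2010, Pow(-625, -1)), Mul(Add(-3, Pow(4, 2)), Pow(Add(-1, Mul(Rational(-2, 35), -56)), -1))) = Add(Mul(2010, Rational(-1, 625)), Mul(Add(-3, 16), Pow(Add(-1, Rational(16, 5)), -1))) = Add(Rational(-402, 125), Mul(13, Pow(Rational(11, 5), -1))) = Add(Rational(-402, 125), Mul(13, Rational(5, 11))) = Add(Rational(-402, 125), Rational(65, 11)) = Rational(3703, 1375)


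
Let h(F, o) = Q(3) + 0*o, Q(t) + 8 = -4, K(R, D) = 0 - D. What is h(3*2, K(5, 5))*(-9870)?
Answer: 118440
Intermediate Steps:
K(R, D) = -D
Q(t) = -12 (Q(t) = -8 - 4 = -12)
h(F, o) = -12 (h(F, o) = -12 + 0*o = -12 + 0 = -12)
h(3*2, K(5, 5))*(-9870) = -12*(-9870) = 118440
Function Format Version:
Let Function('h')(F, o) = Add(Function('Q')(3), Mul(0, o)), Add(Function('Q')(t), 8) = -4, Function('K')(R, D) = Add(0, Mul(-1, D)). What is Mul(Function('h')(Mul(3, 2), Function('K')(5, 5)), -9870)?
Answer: 118440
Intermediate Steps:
Function('K')(R, D) = Mul(-1, D)
Function('Q')(t) = -12 (Function('Q')(t) = Add(-8, -4) = -12)
Function('h')(F, o) = -12 (Function('h')(F, o) = Add(-12, Mul(0, o)) = Add(-12, 0) = -12)
Mul(Function('h')(Mul(3, 2), Function('K')(5, 5)), -9870) = Mul(-12, -9870) = 118440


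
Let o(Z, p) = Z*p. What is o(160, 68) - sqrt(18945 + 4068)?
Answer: 10880 - 3*sqrt(2557) ≈ 10728.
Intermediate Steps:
o(160, 68) - sqrt(18945 + 4068) = 160*68 - sqrt(18945 + 4068) = 10880 - sqrt(23013) = 10880 - 3*sqrt(2557)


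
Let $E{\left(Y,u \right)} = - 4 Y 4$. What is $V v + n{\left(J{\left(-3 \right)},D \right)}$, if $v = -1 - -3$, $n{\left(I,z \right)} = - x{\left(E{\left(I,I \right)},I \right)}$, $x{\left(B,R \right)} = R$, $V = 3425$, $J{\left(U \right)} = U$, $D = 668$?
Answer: $6853$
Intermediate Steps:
$E{\left(Y,u \right)} = - 16 Y$
$n{\left(I,z \right)} = - I$
$v = 2$ ($v = -1 + 3 = 2$)
$V v + n{\left(J{\left(-3 \right)},D \right)} = 3425 \cdot 2 - -3 = 6850 + 3 = 6853$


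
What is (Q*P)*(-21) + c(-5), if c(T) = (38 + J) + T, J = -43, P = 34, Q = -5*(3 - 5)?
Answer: -7150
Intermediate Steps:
Q = 10 (Q = -5*(-2) = 10)
c(T) = -5 + T (c(T) = (38 - 43) + T = -5 + T)
(Q*P)*(-21) + c(-5) = (10*34)*(-21) + (-5 - 5) = 340*(-21) - 10 = -7140 - 10 = -7150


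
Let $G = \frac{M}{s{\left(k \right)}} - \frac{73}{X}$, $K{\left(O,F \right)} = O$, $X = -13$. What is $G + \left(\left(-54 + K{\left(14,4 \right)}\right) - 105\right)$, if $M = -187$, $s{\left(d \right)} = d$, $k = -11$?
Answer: $- \frac{1591}{13} \approx -122.38$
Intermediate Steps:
$G = \frac{294}{13}$ ($G = - \frac{187}{-11} - \frac{73}{-13} = \left(-187\right) \left(- \frac{1}{11}\right) - - \frac{73}{13} = 17 + \frac{73}{13} = \frac{294}{13} \approx 22.615$)
$G + \left(\left(-54 + K{\left(14,4 \right)}\right) - 105\right) = \frac{294}{13} + \left(\left(-54 + 14\right) - 105\right) = \frac{294}{13} - 145 = - \frac{1591}{13}$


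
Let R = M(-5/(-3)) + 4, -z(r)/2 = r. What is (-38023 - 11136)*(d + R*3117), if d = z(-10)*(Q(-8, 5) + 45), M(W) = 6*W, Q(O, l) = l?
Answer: -2194359442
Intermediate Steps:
z(r) = -2*r
R = 14 (R = 6*(-5/(-3)) + 4 = 6*(-5*(-⅓)) + 4 = 6*(5/3) + 4 = 10 + 4 = 14)
d = 1000 (d = (-2*(-10))*(5 + 45) = 20*50 = 1000)
(-38023 - 11136)*(d + R*3117) = (-38023 - 11136)*(1000 + 14*3117) = -49159*(1000 + 43638) = -49159*44638 = -2194359442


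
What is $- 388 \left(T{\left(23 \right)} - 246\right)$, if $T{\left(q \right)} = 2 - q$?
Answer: $103596$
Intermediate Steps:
$- 388 \left(T{\left(23 \right)} - 246\right) = - 388 \left(\left(2 - 23\right) - 246\right) = - 388 \left(-21 - 246\right) = \left(-388\right) \left(-267\right) = 103596$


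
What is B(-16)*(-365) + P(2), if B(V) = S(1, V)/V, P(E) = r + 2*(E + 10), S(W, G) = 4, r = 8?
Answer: 493/4 ≈ 123.25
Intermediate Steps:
P(E) = 28 + 2*E (P(E) = 8 + 2*(E + 10) = 8 + 2*(10 + E) = 8 + (20 + 2*E) = 28 + 2*E)
B(V) = 4/V
B(-16)*(-365) + P(2) = (4/(-16))*(-365) + (28 + 2*2) = (4*(-1/16))*(-365) + (28 + 4) = -¼*(-365) + 32 = 365/4 + 32 = 493/4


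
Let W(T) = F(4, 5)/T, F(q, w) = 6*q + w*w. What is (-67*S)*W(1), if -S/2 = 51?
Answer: 334866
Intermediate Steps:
F(q, w) = w**2 + 6*q (F(q, w) = 6*q + w**2 = w**2 + 6*q)
W(T) = 49/T (W(T) = (5**2 + 6*4)/T = (25 + 24)/T = 49/T)
S = -102 (S = -2*51 = -102)
(-67*S)*W(1) = (-67*(-102))*(49/1) = 6834*(49*1) = 6834*49 = 334866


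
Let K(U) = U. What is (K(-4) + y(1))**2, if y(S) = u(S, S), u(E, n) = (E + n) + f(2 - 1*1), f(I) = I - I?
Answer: 4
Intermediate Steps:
f(I) = 0
u(E, n) = E + n (u(E, n) = (E + n) + 0 = E + n)
y(S) = 2*S (y(S) = S + S = 2*S)
(K(-4) + y(1))**2 = (-4 + 2*1)**2 = (-4 + 2)**2 = (-2)**2 = 4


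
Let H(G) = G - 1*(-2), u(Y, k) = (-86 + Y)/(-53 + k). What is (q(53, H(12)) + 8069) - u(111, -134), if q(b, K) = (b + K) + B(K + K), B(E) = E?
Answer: 1526693/187 ≈ 8164.1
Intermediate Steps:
u(Y, k) = (-86 + Y)/(-53 + k)
H(G) = 2 + G (H(G) = G + 2 = 2 + G)
q(b, K) = b + 3*K (q(b, K) = (b + K) + (K + K) = (K + b) + 2*K = b + 3*K)
(q(53, H(12)) + 8069) - u(111, -134) = ((53 + 3*(2 + 12)) + 8069) - (-86 + 111)/(-53 - 134) = ((53 + 3*14) + 8069) - 25/(-187) = ((53 + 42) + 8069) - (-1)*25/187 = (95 + 8069) - 1*(-25/187) = 8164 + 25/187 = 1526693/187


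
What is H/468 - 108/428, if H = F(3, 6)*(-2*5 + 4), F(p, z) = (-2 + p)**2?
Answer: -2213/8346 ≈ -0.26516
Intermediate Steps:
H = -6 (H = (-2 + 3)**2*(-2*5 + 4) = 1**2*(-10 + 4) = 1*(-6) = -6)
H/468 - 108/428 = -6/468 - 108/428 = -6*1/468 - 108*1/428 = -1/78 - 27/107 = -2213/8346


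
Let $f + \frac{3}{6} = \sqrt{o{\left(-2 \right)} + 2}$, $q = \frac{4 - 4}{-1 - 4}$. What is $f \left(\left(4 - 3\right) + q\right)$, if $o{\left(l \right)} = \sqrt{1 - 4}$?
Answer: $- \frac{1}{2} + \sqrt{2 + i \sqrt{3}} \approx 1.0241 + 0.56822 i$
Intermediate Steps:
$o{\left(l \right)} = i \sqrt{3}$ ($o{\left(l \right)} = \sqrt{-3} = i \sqrt{3}$)
$q = 0$ ($q = \frac{0}{-5} = 0 \left(- \frac{1}{5}\right) = 0$)
$f = - \frac{1}{2} + \sqrt{2 + i \sqrt{3}}$ ($f = - \frac{1}{2} + \sqrt{i \sqrt{3} + 2} = - \frac{1}{2} + \sqrt{2 + i \sqrt{3}} \approx 1.0241 + 0.56822 i$)
$f \left(\left(4 - 3\right) + q\right) = \left(- \frac{1}{2} + \sqrt{2 + i \sqrt{3}}\right) \left(\left(4 - 3\right) + 0\right) = \left(- \frac{1}{2} + \sqrt{2 + i \sqrt{3}}\right) \left(1 + 0\right) = \left(- \frac{1}{2} + \sqrt{2 + i \sqrt{3}}\right) 1 = - \frac{1}{2} + \sqrt{2 + i \sqrt{3}}$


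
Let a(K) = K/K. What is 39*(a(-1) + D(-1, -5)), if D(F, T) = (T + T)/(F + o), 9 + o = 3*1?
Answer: 663/7 ≈ 94.714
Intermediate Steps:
o = -6 (o = -9 + 3*1 = -9 + 3 = -6)
D(F, T) = 2*T/(-6 + F) (D(F, T) = (T + T)/(F - 6) = (2*T)/(-6 + F) = 2*T/(-6 + F))
a(K) = 1
39*(a(-1) + D(-1, -5)) = 39*(1 + 2*(-5)/(-6 - 1)) = 39*(1 + 2*(-5)/(-7)) = 39*(1 + 2*(-5)*(-⅐)) = 39*(1 + 10/7) = 39*(17/7) = 663/7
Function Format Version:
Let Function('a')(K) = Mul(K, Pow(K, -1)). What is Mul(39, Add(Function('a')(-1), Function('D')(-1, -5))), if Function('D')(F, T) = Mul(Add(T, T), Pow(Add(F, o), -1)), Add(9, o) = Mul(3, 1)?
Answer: Rational(663, 7) ≈ 94.714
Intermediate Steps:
o = -6 (o = Add(-9, Mul(3, 1)) = Add(-9, 3) = -6)
Function('D')(F, T) = Mul(2, T, Pow(Add(-6, F), -1)) (Function('D')(F, T) = Mul(Add(T, T), Pow(Add(F, -6), -1)) = Mul(Mul(2, T), Pow(Add(-6, F), -1)) = Mul(2, T, Pow(Add(-6, F), -1)))
Function('a')(K) = 1
Mul(39, Add(Function('a')(-1), Function('D')(-1, -5))) = Mul(39, Add(1, Mul(2, -5, Pow(Add(-6, -1), -1)))) = Mul(39, Add(1, Mul(2, -5, Pow(-7, -1)))) = Mul(39, Add(1, Mul(2, -5, Rational(-1, 7)))) = Mul(39, Add(1, Rational(10, 7))) = Mul(39, Rational(17, 7)) = Rational(663, 7)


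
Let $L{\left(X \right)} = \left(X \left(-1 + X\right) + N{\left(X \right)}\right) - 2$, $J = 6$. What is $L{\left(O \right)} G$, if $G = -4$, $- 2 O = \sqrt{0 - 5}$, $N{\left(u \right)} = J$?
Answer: $-11 - 2 i \sqrt{5} \approx -11.0 - 4.4721 i$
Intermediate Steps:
$N{\left(u \right)} = 6$
$O = - \frac{i \sqrt{5}}{2}$ ($O = - \frac{\sqrt{0 - 5}}{2} = - \frac{\sqrt{-5}}{2} = - \frac{i \sqrt{5}}{2} \approx - 1.118 i$)
$L{\left(X \right)} = 4 + X \left(-1 + X\right)$ ($L{\left(X \right)} = \left(X \left(-1 + X\right) + 6\right) - 2 = \left(6 + X \left(-1 + X\right)\right) - 2 = 4 + X \left(-1 + X\right)$)
$L{\left(O \right)} G = \left(4 + \left(- \frac{i \sqrt{5}}{2}\right)^{2} - - \frac{i \sqrt{5}}{2}\right) \left(-4\right) = \left(4 - \frac{5}{4} + \frac{i \sqrt{5}}{2}\right) \left(-4\right) = \left(\frac{11}{4} + \frac{i \sqrt{5}}{2}\right) \left(-4\right) = -11 - 2 i \sqrt{5}$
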